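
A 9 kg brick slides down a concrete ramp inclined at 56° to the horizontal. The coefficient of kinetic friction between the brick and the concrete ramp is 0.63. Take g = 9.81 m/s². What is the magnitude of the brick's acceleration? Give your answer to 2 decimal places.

4.68 m/s²

Resolving the weight along the incline: the component pulling the brick down the slope is mg sin 56° = 9 × 9.81 × 0.8290 = 73.192 N, and the normal force is N = mg cos 56° = 9 × 9.81 × 0.5592 = 49.372 N.
Kinetic friction acts up the slope with magnitude f = μN = 0.63 × 49.372 = 31.104 N.
Net force along the incline is 73.192 − 31.104 = 42.088 N, so a = 42.088 / 9 = 4.6764 m/s².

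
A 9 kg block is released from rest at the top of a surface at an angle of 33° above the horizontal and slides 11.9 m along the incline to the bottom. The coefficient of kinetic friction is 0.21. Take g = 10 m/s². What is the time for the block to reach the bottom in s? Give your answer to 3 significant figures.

2.54 s

The weight component along the incline is mg sin 33° = 49.018 N and the normal force is N = mg cos 33° = 75.480 N.
Friction up the slope is f = μN = 0.21 × 75.480 = 15.851 N, so the net downslope force is 49.018 − 15.851 = 33.167 N and a = 33.167 / 9 = 3.6852 m/s².
Starting from rest, L = ½at², so t = √(2L/a) = √(2 × 11.9 / 3.6852) = 2.5413 s.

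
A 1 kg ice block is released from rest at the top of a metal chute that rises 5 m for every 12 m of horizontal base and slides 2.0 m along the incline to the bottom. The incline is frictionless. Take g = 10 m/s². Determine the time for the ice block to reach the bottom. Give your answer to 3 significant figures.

The weight component along the incline is mg sin 22.62° = 3.846 N and the normal force is N = mg cos 22.62° = 9.231 N.
With no friction, a = g sin 22.62° = 3.8462 m/s².
Starting from rest, L = ½at², so t = √(2L/a) = √(2 × 2.0 / 3.8462) = 1.0198 s.

1.02 s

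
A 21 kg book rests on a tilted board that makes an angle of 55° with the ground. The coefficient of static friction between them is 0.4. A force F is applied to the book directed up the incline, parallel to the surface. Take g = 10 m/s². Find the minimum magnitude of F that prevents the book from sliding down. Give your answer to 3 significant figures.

The normal force is N = mg cos 55° = 120.451 N. With F at its minimum the book is on the verge of sliding down, so static friction is at its maximum μ_s N = 0.4 × 120.451 = 48.180 N and acts up the slope.
Equilibrium along the incline: F + μ_s N = mg sin 55°, so F = 172.022 − 48.180 = 123.842 N.

124 N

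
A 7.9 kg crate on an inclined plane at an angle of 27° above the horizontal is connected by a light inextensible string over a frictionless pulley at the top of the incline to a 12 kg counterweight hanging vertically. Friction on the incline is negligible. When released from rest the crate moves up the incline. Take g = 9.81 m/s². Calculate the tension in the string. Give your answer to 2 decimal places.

67.95 N

For the crate on the incline: the weight component along the slope is m₁g sin 27° = 7.9 × 9.81 × 0.4540 = 35.185 N and the normal force is N = m₁g cos 27° = 69.052 N.
Newton's second law for the crate (up-slope positive): T − 35.185 = 7.9 a. For the hanging counterweight (downward positive): 12 × 9.81 − T = 12 a.
Adding the two equations eliminates T: 82.535 = 19.9 a, so a = 4.1475 m/s².
Then from the hanging counterweight's equation, T = 12 × (9.81 − 4.1475) = 67.950 N.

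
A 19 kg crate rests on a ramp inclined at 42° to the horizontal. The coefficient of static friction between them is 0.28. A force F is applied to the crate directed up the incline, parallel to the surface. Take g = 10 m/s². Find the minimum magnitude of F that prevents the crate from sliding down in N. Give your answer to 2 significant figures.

88 N

The normal force is N = mg cos 42° = 141.198 N. With F at its minimum the crate is on the verge of sliding down, so static friction is at its maximum μ_s N = 0.28 × 141.198 = 39.535 N and acts up the slope.
Equilibrium along the incline: F + μ_s N = mg sin 42°, so F = 127.135 − 39.535 = 87.600 N.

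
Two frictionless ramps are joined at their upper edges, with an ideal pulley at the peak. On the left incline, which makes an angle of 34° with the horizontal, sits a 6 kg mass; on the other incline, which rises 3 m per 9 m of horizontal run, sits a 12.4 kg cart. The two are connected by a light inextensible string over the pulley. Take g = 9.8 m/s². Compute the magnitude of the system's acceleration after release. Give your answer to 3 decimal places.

Resolve each weight along its own incline: the 6 kg mass has component 6 × 9.8 × sin 34° = 32.881 N down its slope, and the 12.4 kg mass has 12.4 × 9.8 × sin 18.43° = 38.428 N down its slope.
The 12.4 kg side's 38.428 N exceeds the other side's 32.881 N, so that mass slides down and the 6 kg mass slides up. Taking that direction as positive, Newton's second law for the whole system gives 38.428 − 32.881 = (6 + 12.4) a, so a = 5.547 / 18.4 = 0.3015 m/s².

0.301 m/s²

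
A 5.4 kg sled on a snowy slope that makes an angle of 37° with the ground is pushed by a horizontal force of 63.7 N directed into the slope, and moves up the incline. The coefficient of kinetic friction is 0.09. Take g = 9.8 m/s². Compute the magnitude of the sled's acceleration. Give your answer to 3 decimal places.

2.180 m/s²

The horizontal push has components F cos 37° = 63.7 × 0.7986 = 50.871 N up the incline and F sin 37° = 63.7 × 0.6018 = 38.335 N pressing into the surface.
The normal force is therefore N = mg cos 37° + F sin 37° = 42.262 + 38.335 = 80.597 N, and kinetic friction down the slope is μN = 0.09 × 80.597 = 7.254 N.
Along the incline: F cos 37° − mg sin 37° − μN = ma, so 50.871 − 31.847 − 7.254 = 5.4 a, giving a = 2.1796 m/s².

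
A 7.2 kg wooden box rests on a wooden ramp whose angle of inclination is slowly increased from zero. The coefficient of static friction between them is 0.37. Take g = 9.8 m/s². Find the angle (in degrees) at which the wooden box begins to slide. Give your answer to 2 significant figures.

At the threshold of sliding, static friction is at its maximum μ_s N and exactly balances the weight component along the incline: mg sin θ = μ_s mg cos θ.
Hence tan θ = μ_s = 0.37, so θ = arctan(0.37) = 20.3045°.

20°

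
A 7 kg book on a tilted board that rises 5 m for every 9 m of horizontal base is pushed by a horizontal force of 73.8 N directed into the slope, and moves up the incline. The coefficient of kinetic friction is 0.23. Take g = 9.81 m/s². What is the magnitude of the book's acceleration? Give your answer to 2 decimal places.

The horizontal push has components F cos 29.05° = 73.8 × 0.8742 = 64.516 N up the incline and F sin 29.05° = 73.8 × 0.4856 = 35.837 N pressing into the surface.
The normal force is therefore N = mg cos 29.05° + F sin 29.05° = 60.031 + 35.837 = 95.868 N, and kinetic friction down the slope is μN = 0.23 × 95.868 = 22.050 N.
Along the incline: F cos 29.05° − mg sin 29.05° − μN = ma, so 64.516 − 33.346 − 22.050 = 7 a, giving a = 1.3029 m/s².

1.30 m/s²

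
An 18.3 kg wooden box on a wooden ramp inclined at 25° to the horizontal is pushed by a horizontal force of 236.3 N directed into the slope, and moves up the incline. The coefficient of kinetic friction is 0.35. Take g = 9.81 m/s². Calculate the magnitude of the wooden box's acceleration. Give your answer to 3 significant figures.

The horizontal push has components F cos 25° = 236.3 × 0.9063 = 214.159 N up the incline and F sin 25° = 236.3 × 0.4226 = 99.860 N pressing into the surface.
The normal force is therefore N = mg cos 25° + F sin 25° = 162.702 + 99.860 = 262.562 N, and kinetic friction down the slope is μN = 0.35 × 262.562 = 91.897 N.
Along the incline: F cos 25° − mg sin 25° − μN = ma, so 214.159 − 75.866 − 91.897 = 18.3 a, giving a = 2.5353 m/s².

2.54 m/s²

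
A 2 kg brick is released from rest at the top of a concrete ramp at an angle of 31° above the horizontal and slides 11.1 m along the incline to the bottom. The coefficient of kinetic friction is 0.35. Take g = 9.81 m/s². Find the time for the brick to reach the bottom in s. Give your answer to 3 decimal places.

The weight component along the incline is mg sin 31° = 10.105 N and the normal force is N = mg cos 31° = 16.818 N.
Friction up the slope is f = μN = 0.35 × 16.818 = 5.886 N, so the net downslope force is 10.105 − 5.886 = 4.219 N and a = 4.219 / 2 = 2.1095 m/s².
Starting from rest, L = ½at², so t = √(2L/a) = √(2 × 11.1 / 2.1095) = 3.2440 s.

3.244 s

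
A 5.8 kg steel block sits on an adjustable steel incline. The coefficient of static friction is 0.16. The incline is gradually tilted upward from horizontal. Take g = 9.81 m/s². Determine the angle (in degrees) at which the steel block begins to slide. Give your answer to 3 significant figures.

9.09°

At the threshold of sliding, static friction is at its maximum μ_s N and exactly balances the weight component along the incline: mg sin θ = μ_s mg cos θ.
Hence tan θ = μ_s = 0.16, so θ = arctan(0.16) = 9.0903°.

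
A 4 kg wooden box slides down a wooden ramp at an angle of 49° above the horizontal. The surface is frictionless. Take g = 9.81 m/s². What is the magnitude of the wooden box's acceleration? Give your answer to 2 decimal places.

7.40 m/s²

Resolving the weight along the incline: the component pulling the wooden box down the slope is mg sin 49° = 4 × 9.81 × 0.7547 = 29.614 N, and the normal force is N = mg cos 49° = 4 × 9.81 × 0.6561 = 25.745 N.
With no friction the net force along the incline is 29.614 N, so a = g sin 49° = 29.614 / 4 = 7.4035 m/s².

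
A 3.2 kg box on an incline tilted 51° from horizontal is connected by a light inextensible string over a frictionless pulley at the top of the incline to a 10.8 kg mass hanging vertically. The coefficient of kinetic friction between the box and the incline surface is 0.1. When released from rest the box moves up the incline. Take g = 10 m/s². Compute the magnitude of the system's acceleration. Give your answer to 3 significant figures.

For the box on the incline: the weight component along the slope is m₁g sin 51° = 3.2 × 10 × 0.7771 = 24.867 N and the normal force is N = m₁g cos 51° = 20.138 N.
Kinetic friction opposes the box's motion up the incline: f = μN = 0.1 × 20.138 = 2.014 N acting down the slope.
Newton's second law for the box (up-slope positive): T − 24.867 − 2.014 = 3.2 a. For the hanging mass (downward positive): 10.8 × 10 − T = 10.8 a.
Adding the two equations eliminates T: 81.119 = 14 a, so a = 5.7942 m/s².

5.79 m/s²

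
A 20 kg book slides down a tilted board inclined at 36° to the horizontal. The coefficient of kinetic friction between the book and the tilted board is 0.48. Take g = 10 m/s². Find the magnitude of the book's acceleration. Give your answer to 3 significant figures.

Resolving the weight along the incline: the component pulling the book down the slope is mg sin 36° = 20 × 10 × 0.5878 = 117.560 N, and the normal force is N = mg cos 36° = 20 × 10 × 0.8090 = 161.800 N.
Kinetic friction acts up the slope with magnitude f = μN = 0.48 × 161.800 = 77.664 N.
Net force along the incline is 117.560 − 77.664 = 39.896 N, so a = 39.896 / 20 = 1.9948 m/s².

1.99 m/s²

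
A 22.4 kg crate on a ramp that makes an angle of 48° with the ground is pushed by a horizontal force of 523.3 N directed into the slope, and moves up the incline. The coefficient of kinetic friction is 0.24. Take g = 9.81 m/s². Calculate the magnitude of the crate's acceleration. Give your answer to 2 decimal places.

The horizontal push has components F cos 48° = 523.3 × 0.6691 = 350.140 N up the incline and F sin 48° = 523.3 × 0.7431 = 388.864 N pressing into the surface.
The normal force is therefore N = mg cos 48° + F sin 48° = 147.031 + 388.864 = 535.895 N, and kinetic friction down the slope is μN = 0.24 × 535.895 = 128.615 N.
Along the incline: F cos 48° − mg sin 48° − μN = ma, so 350.140 − 163.292 − 128.615 = 22.4 a, giving a = 2.5997 m/s².

2.60 m/s²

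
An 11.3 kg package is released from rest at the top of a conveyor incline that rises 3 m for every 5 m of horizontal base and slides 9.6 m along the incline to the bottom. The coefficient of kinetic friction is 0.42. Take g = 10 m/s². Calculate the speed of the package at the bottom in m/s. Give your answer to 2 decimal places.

The weight component along the incline is mg sin 30.96° = 58.138 N and the normal force is N = mg cos 30.96° = 96.897 N.
Friction up the slope is f = μN = 0.42 × 96.897 = 40.697 N, so the net downslope force is 58.138 − 40.697 = 17.441 N and a = 17.441 / 11.3 = 1.5435 m/s².
Starting from rest over a distance of 9.6 m, v² = 2aL = 2 × 1.5435 × 9.6 = 29.6352, so v = 5.4438 m/s.

5.44 m/s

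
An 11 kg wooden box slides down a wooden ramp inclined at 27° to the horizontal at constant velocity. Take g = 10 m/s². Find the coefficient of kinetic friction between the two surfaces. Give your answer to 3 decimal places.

At constant velocity the net force along the incline is zero: mg sin 27° = μ mg cos 27°.
So μ = tan 27° = 0.4540 / 0.8910 = 0.5095.

0.510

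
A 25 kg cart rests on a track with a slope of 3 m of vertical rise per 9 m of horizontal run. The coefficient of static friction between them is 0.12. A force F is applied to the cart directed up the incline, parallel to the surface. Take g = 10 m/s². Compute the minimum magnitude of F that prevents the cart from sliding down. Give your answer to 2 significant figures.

51 N

The normal force is N = mg cos 18.43° = 237.171 N. With F at its minimum the cart is on the verge of sliding down, so static friction is at its maximum μ_s N = 0.12 × 237.171 = 28.461 N and acts up the slope.
Equilibrium along the incline: F + μ_s N = mg sin 18.43°, so F = 79.057 − 28.461 = 50.596 N.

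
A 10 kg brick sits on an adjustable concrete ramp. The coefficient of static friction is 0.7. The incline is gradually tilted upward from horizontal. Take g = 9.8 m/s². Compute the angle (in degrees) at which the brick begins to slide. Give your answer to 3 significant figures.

35.0°

At the threshold of sliding, static friction is at its maximum μ_s N and exactly balances the weight component along the incline: mg sin θ = μ_s mg cos θ.
Hence tan θ = μ_s = 0.7, so θ = arctan(0.7) = 34.9920°.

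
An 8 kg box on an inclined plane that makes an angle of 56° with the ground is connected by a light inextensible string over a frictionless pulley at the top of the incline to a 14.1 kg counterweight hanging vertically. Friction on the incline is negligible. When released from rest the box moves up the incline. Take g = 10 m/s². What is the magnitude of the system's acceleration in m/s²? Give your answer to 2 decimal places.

For the box on the incline: the weight component along the slope is m₁g sin 56° = 8 × 10 × 0.8290 = 66.320 N and the normal force is N = m₁g cos 56° = 44.735 N.
Newton's second law for the box (up-slope positive): T − 66.320 = 8 a. For the hanging counterweight (downward positive): 14.1 × 10 − T = 14.1 a.
Adding the two equations eliminates T: 74.680 = 22.1 a, so a = 3.3792 m/s².

3.38 m/s²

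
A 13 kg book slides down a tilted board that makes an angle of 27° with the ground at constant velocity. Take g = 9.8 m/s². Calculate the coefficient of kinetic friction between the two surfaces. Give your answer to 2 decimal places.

At constant velocity the net force along the incline is zero: mg sin 27° = μ mg cos 27°.
So μ = tan 27° = 0.4540 / 0.8910 = 0.5095.

0.51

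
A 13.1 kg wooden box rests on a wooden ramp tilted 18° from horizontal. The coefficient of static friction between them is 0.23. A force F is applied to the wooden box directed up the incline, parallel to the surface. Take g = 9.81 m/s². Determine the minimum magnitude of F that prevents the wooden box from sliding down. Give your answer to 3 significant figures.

The normal force is N = mg cos 18° = 122.221 N. With F at its minimum the wooden box is on the verge of sliding down, so static friction is at its maximum μ_s N = 0.23 × 122.221 = 28.111 N and acts up the slope.
Equilibrium along the incline: F + μ_s N = mg sin 18°, so F = 39.712 − 28.111 = 11.601 N.

11.6 N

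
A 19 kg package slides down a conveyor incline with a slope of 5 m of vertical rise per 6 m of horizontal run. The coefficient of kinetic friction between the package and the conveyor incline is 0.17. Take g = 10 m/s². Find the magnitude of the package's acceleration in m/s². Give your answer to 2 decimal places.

5.10 m/s²

Resolving the weight along the incline: the component pulling the package down the slope is mg sin 39.81° = 19 × 10 × 0.6402 = 121.638 N, and the normal force is N = mg cos 39.81° = 19 × 10 × 0.7682 = 145.958 N.
Kinetic friction acts up the slope with magnitude f = μN = 0.17 × 145.958 = 24.813 N.
Net force along the incline is 121.638 − 24.813 = 96.825 N, so a = 96.825 / 19 = 5.0961 m/s².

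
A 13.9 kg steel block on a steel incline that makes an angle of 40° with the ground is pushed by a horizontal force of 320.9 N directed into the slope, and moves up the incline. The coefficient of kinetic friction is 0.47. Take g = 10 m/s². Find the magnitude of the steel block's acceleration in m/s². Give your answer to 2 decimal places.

0.68 m/s²

The horizontal push has components F cos 40° = 320.9 × 0.7660 = 245.809 N up the incline and F sin 40° = 320.9 × 0.6428 = 206.275 N pressing into the surface.
The normal force is therefore N = mg cos 40° + F sin 40° = 106.474 + 206.275 = 312.749 N, and kinetic friction down the slope is μN = 0.47 × 312.749 = 146.992 N.
Along the incline: F cos 40° − mg sin 40° − μN = ma, so 245.809 − 89.349 − 146.992 = 13.9 a, giving a = 0.6812 m/s².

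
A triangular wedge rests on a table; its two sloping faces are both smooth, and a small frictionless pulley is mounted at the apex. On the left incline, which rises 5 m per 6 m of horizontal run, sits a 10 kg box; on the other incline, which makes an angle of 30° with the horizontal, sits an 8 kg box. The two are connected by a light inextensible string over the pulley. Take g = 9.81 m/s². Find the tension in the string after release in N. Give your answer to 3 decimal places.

Resolve each weight along its own incline: the 10 kg mass has component 10 × 9.81 × sin 39.81° = 62.802 N down its slope, and the 8 kg mass has 8 × 9.81 × sin 30° = 39.240 N down its slope.
The 10 kg side's 62.802 N exceeds the other side's 39.240 N, so that mass slides down and the 8 kg mass slides up. Taking that direction as positive, Newton's second law for the whole system gives 62.802 − 39.240 = (10 + 8) a, so a = 23.562 / 18 = 1.3090 m/s².
For the 8 kg mass (up-slope positive): T − 39.240 = 8 × 1.3090, so T = 49.712 N.

49.712 N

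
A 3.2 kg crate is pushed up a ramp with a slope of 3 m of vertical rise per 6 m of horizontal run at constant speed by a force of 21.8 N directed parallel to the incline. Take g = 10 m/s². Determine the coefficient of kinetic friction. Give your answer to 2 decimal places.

0.26

At constant speed ΣF = 0 along the incline. The applied 21.8 N acts up the slope; the weight component mg sin 26.57° = 14.311 N and kinetic friction μN both act down the slope.
So 21.8 = 14.311 + μ × 28.622, giving μ = (21.8 − 14.311) / 28.622 = 0.2617.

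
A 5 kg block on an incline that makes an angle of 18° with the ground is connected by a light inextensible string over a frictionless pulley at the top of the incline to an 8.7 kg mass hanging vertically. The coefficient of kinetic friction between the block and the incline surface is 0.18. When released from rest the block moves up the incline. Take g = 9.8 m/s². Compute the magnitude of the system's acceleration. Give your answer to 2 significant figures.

For the block on the incline: the weight component along the slope is m₁g sin 18° = 5 × 9.8 × 0.3090 = 15.141 N and the normal force is N = m₁g cos 18° = 46.602 N.
Kinetic friction opposes the block's motion up the incline: f = μN = 0.18 × 46.602 = 8.388 N acting down the slope.
Newton's second law for the block (up-slope positive): T − 15.141 − 8.388 = 5 a. For the hanging mass (downward positive): 8.7 × 9.8 − T = 8.7 a.
Adding the two equations eliminates T: 61.731 = 13.7 a, so a = 4.5059 m/s².

4.5 m/s²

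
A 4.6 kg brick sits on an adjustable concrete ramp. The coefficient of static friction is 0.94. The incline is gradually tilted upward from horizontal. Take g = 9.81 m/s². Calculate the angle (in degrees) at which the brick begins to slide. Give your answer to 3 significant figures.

At the threshold of sliding, static friction is at its maximum μ_s N and exactly balances the weight component along the incline: mg sin θ = μ_s mg cos θ.
Hence tan θ = μ_s = 0.94, so θ = arctan(0.94) = 43.2285°.

43.2°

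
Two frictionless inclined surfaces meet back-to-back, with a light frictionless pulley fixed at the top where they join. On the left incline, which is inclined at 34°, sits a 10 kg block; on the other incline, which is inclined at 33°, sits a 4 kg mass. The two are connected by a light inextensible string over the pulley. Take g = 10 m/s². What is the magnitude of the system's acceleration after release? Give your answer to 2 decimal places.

2.44 m/s²

Resolve each weight along its own incline: the 10 kg mass has component 10 × 10 × sin 34° = 55.919 N down its slope, and the 4 kg mass has 4 × 10 × sin 33° = 21.786 N down its slope.
The 10 kg side's 55.919 N exceeds the other side's 21.786 N, so that mass slides down and the 4 kg mass slides up. Taking that direction as positive, Newton's second law for the whole system gives 55.919 − 21.786 = (10 + 4) a, so a = 34.133 / 14 = 2.4381 m/s².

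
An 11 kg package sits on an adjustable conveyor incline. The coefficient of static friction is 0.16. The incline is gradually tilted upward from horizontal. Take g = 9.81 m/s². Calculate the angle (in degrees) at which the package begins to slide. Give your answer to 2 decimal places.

At the threshold of sliding, static friction is at its maximum μ_s N and exactly balances the weight component along the incline: mg sin θ = μ_s mg cos θ.
Hence tan θ = μ_s = 0.16, so θ = arctan(0.16) = 9.0903°.

9.09°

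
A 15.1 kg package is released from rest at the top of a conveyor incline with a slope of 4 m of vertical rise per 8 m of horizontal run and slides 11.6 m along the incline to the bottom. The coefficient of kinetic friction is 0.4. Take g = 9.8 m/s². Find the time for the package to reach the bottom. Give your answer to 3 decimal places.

The weight component along the incline is mg sin 26.57° = 66.179 N and the normal force is N = mg cos 26.57° = 132.357 N.
Friction up the slope is f = μN = 0.4 × 132.357 = 52.943 N, so the net downslope force is 66.179 − 52.943 = 13.236 N and a = 13.236 / 15.1 = 0.8766 m/s².
Starting from rest, L = ½at², so t = √(2L/a) = √(2 × 11.6 / 0.8766) = 5.1445 s.

5.145 s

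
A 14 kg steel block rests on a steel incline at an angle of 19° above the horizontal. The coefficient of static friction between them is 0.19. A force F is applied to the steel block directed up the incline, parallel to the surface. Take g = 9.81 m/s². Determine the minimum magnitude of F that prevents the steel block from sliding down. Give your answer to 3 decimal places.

20.041 N

The normal force is N = mg cos 19° = 129.858 N. With F at its minimum the steel block is on the verge of sliding down, so static friction is at its maximum μ_s N = 0.19 × 129.858 = 24.673 N and acts up the slope.
Equilibrium along the incline: F + μ_s N = mg sin 19°, so F = 44.714 − 24.673 = 20.041 N.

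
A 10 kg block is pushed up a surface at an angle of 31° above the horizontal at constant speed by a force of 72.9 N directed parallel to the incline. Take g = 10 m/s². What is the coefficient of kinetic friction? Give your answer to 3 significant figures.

At constant speed ΣF = 0 along the incline. The applied 72.9 N acts up the slope; the weight component mg sin 31° = 51.504 N and kinetic friction μN both act down the slope.
So 72.9 = 51.504 + μ × 85.717, giving μ = (72.9 − 51.504) / 85.717 = 0.2496.

0.250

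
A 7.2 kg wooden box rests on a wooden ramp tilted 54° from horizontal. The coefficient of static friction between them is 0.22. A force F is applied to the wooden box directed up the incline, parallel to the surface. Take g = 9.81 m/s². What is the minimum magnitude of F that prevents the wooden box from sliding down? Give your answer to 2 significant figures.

48 N

The normal force is N = mg cos 54° = 41.516 N. With F at its minimum the wooden box is on the verge of sliding down, so static friction is at its maximum μ_s N = 0.22 × 41.516 = 9.134 N and acts up the slope.
Equilibrium along the incline: F + μ_s N = mg sin 54°, so F = 57.142 − 9.134 = 48.008 N.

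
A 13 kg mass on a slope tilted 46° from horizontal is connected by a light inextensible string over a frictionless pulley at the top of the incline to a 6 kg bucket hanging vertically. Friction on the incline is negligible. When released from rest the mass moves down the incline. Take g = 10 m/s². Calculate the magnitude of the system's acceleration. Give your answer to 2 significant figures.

For the mass on the incline: the weight component along the slope is m₁g sin 46° = 13 × 10 × 0.7193 = 93.509 N and the normal force is N = m₁g cos 46° = 90.306 N.
Newton's second law for the mass (down-slope positive): 93.509 − T = 13 a. For the hanging bucket (upward positive): T − 6 × 10 = 6 a.
Adding the two equations eliminates T: 33.509 = 19 a, so a = 1.7636 m/s².

1.8 m/s²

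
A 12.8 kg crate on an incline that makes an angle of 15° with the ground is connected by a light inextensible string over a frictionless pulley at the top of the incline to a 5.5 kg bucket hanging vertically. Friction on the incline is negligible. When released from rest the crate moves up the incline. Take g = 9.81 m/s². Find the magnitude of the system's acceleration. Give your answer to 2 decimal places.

For the crate on the incline: the weight component along the slope is m₁g sin 15° = 12.8 × 9.81 × 0.2588 = 32.497 N and the normal force is N = m₁g cos 15° = 121.289 N.
Newton's second law for the crate (up-slope positive): T − 32.497 = 12.8 a. For the hanging bucket (downward positive): 5.5 × 9.81 − T = 5.5 a.
Adding the two equations eliminates T: 21.458 = 18.3 a, so a = 1.1726 m/s².

1.17 m/s²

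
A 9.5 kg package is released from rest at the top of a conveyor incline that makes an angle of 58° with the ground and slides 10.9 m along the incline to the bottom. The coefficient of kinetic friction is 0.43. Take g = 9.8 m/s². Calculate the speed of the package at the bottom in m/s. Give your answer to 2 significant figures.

The weight component along the incline is mg sin 58° = 78.953 N and the normal force is N = mg cos 58° = 49.335 N.
Friction up the slope is f = μN = 0.43 × 49.335 = 21.214 N, so the net downslope force is 78.953 − 21.214 = 57.739 N and a = 57.739 / 9.5 = 6.0778 m/s².
Starting from rest over a distance of 10.9 m, v² = 2aL = 2 × 6.0778 × 10.9 = 132.4960, so v = 11.5107 m/s.

12 m/s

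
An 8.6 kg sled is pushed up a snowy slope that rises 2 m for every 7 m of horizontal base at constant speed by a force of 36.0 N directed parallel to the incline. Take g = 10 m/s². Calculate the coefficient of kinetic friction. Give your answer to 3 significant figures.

0.150

At constant speed ΣF = 0 along the incline. The applied 36.0 N acts up the slope; the weight component mg sin 15.95° = 23.626 N and kinetic friction μN both act down the slope.
So 36.0 = 23.626 + μ × 82.691, giving μ = (36.0 − 23.626) / 82.691 = 0.1496.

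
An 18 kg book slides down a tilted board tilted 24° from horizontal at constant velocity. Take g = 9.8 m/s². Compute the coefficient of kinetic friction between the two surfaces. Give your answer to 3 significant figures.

0.445

At constant velocity the net force along the incline is zero: mg sin 24° = μ mg cos 24°.
So μ = tan 24° = 0.4067 / 0.9135 = 0.4452.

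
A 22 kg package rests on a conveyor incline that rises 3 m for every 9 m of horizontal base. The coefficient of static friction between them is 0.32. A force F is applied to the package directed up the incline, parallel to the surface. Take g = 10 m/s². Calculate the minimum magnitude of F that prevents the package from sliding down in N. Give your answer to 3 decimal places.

2.783 N

The normal force is N = mg cos 18.43° = 208.710 N. With F at its minimum the package is on the verge of sliding down, so static friction is at its maximum μ_s N = 0.32 × 208.710 = 66.787 N and acts up the slope.
Equilibrium along the incline: F + μ_s N = mg sin 18.43°, so F = 69.570 − 66.787 = 2.783 N.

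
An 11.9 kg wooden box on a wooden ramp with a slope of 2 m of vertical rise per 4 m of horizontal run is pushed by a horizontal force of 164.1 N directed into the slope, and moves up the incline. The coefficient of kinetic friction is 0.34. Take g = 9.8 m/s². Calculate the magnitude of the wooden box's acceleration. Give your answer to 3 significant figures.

2.87 m/s²

The horizontal push has components F cos 26.57° = 164.1 × 0.8944 = 146.771 N up the incline and F sin 26.57° = 164.1 × 0.4472 = 73.386 N pressing into the surface.
The normal force is therefore N = mg cos 26.57° + F sin 26.57° = 104.305 + 73.386 = 177.691 N, and kinetic friction down the slope is μN = 0.34 × 177.691 = 60.415 N.
Along the incline: F cos 26.57° − mg sin 26.57° − μN = ma, so 146.771 − 52.152 − 60.415 = 11.9 a, giving a = 2.8743 m/s².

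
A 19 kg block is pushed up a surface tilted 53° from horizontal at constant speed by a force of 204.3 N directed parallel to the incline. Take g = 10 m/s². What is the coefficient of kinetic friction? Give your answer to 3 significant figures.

0.460

At constant speed ΣF = 0 along the incline. The applied 204.3 N acts up the slope; the weight component mg sin 53° = 151.741 N and kinetic friction μN both act down the slope.
So 204.3 = 151.741 + μ × 114.345, giving μ = (204.3 − 151.741) / 114.345 = 0.4597.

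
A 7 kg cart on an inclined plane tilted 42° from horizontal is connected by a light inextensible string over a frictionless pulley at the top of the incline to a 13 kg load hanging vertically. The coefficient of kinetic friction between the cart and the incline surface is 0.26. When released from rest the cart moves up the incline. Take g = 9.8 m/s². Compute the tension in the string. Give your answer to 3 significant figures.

For the cart on the incline: the weight component along the slope is m₁g sin 42° = 7 × 9.8 × 0.6691 = 45.900 N and the normal force is N = m₁g cos 42° = 50.980 N.
Kinetic friction opposes the cart's motion up the incline: f = μN = 0.26 × 50.980 = 13.255 N acting down the slope.
Newton's second law for the cart (up-slope positive): T − 45.900 − 13.255 = 7 a. For the hanging load (downward positive): 13 × 9.8 − T = 13 a.
Adding the two equations eliminates T: 68.245 = 20 a, so a = 3.4123 m/s².
Then from the hanging load's equation, T = 13 × (9.8 − 3.4123) = 83.040 N.

83.0 N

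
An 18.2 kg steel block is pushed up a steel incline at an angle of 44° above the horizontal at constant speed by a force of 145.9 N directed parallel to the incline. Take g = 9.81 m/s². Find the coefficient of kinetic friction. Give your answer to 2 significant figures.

At constant speed ΣF = 0 along the incline. The applied 145.9 N acts up the slope; the weight component mg sin 44° = 124.026 N and kinetic friction μN both act down the slope.
So 145.9 = 124.026 + μ × 128.432, giving μ = (145.9 − 124.026) / 128.432 = 0.1703.

0.17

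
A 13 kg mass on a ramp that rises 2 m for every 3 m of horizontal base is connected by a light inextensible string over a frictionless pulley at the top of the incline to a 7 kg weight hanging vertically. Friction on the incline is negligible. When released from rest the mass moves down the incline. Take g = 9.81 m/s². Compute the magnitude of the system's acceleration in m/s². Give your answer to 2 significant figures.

0.10 m/s²

For the mass on the incline: the weight component along the slope is m₁g sin 33.69° = 13 × 9.81 × 0.5547 = 70.741 N and the normal force is N = m₁g cos 33.69° = 106.111 N.
Newton's second law for the mass (down-slope positive): 70.741 − T = 13 a. For the hanging weight (upward positive): T − 7 × 9.81 = 7 a.
Adding the two equations eliminates T: 2.071 = 20 a, so a = 0.1036 m/s².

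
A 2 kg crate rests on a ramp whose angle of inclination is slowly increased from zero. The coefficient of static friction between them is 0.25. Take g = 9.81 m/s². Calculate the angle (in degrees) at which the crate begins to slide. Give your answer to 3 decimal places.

14.036°

At the threshold of sliding, static friction is at its maximum μ_s N and exactly balances the weight component along the incline: mg sin θ = μ_s mg cos θ.
Hence tan θ = μ_s = 0.25, so θ = arctan(0.25) = 14.0362°.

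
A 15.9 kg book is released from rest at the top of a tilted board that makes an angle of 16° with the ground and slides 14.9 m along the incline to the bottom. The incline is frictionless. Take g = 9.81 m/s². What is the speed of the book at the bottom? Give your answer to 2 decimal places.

The weight component along the incline is mg sin 16° = 42.994 N and the normal force is N = mg cos 16° = 149.937 N.
With no friction, a = g sin 16° = 2.7040 m/s².
Starting from rest over a distance of 14.9 m, v² = 2aL = 2 × 2.7040 × 14.9 = 80.5792, so v = 8.9766 m/s.

8.98 m/s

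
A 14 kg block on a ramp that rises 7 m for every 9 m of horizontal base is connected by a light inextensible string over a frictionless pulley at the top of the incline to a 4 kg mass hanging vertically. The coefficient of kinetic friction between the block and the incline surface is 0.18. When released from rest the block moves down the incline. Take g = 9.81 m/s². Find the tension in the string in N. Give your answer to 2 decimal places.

44.92 N

For the block on the incline: the weight component along the slope is m₁g sin 37.87° = 14 × 9.81 × 0.6139 = 84.313 N and the normal force is N = m₁g cos 37.87° = 108.410 N.
Kinetic friction opposes the block's motion down the incline: f = μN = 0.18 × 108.410 = 19.514 N acting up the slope.
Newton's second law for the block (down-slope positive): 84.313 − 19.514 − T = 14 a. For the hanging mass (upward positive): T − 4 × 9.81 = 4 a.
Adding the two equations eliminates T: 25.559 = 18 a, so a = 1.4199 m/s².
Then from the hanging mass's equation, T = 4 × (9.81 + 1.4199) = 44.920 N.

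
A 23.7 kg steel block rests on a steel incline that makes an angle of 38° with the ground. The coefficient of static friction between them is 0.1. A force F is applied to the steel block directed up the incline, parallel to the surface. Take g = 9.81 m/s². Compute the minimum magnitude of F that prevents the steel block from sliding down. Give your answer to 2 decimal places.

124.82 N

The normal force is N = mg cos 38° = 183.210 N. With F at its minimum the steel block is on the verge of sliding down, so static friction is at its maximum μ_s N = 0.1 × 183.210 = 18.321 N and acts up the slope.
Equilibrium along the incline: F + μ_s N = mg sin 38°, so F = 143.139 − 18.321 = 124.818 N.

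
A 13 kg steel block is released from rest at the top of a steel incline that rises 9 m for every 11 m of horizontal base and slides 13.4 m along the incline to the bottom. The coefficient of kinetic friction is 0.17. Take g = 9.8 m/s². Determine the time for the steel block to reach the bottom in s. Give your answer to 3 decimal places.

2.335 s

The weight component along the incline is mg sin 39.29° = 80.674 N and the normal force is N = mg cos 39.29° = 98.602 N.
Friction up the slope is f = μN = 0.17 × 98.602 = 16.762 N, so the net downslope force is 80.674 − 16.762 = 63.912 N and a = 63.912 / 13 = 4.9163 m/s².
Starting from rest, L = ½at², so t = √(2L/a) = √(2 × 13.4 / 4.9163) = 2.3348 s.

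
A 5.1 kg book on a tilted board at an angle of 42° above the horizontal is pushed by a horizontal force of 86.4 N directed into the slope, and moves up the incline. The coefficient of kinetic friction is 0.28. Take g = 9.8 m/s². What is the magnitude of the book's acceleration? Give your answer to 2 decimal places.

0.82 m/s²

The horizontal push has components F cos 42° = 86.4 × 0.7431 = 64.204 N up the incline and F sin 42° = 86.4 × 0.6691 = 57.810 N pressing into the surface.
The normal force is therefore N = mg cos 42° + F sin 42° = 37.140 + 57.810 = 94.950 N, and kinetic friction down the slope is μN = 0.28 × 94.950 = 26.586 N.
Along the incline: F cos 42° − mg sin 42° − μN = ma, so 64.204 − 33.442 − 26.586 = 5.1 a, giving a = 0.8188 m/s².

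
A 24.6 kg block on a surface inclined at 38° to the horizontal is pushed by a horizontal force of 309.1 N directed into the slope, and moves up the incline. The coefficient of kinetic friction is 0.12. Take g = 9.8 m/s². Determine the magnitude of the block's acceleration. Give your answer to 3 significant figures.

The horizontal push has components F cos 38° = 309.1 × 0.7880 = 243.571 N up the incline and F sin 38° = 309.1 × 0.6157 = 190.313 N pressing into the surface.
The normal force is therefore N = mg cos 38° + F sin 38° = 189.971 + 190.313 = 380.284 N, and kinetic friction down the slope is μN = 0.12 × 380.284 = 45.634 N.
Along the incline: F cos 38° − mg sin 38° − μN = ma, so 243.571 − 148.433 − 45.634 = 24.6 a, giving a = 2.0124 m/s².

2.01 m/s²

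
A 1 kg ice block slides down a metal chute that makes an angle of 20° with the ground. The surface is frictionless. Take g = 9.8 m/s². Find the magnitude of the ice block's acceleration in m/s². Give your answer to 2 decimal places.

Resolving the weight along the incline: the component pulling the ice block down the slope is mg sin 20° = 1 × 9.8 × 0.3420 = 3.352 N, and the normal force is N = mg cos 20° = 1 × 9.8 × 0.9397 = 9.209 N.
With no friction the net force along the incline is 3.352 N, so a = g sin 20° = 3.352 / 1 = 3.3520 m/s².

3.35 m/s²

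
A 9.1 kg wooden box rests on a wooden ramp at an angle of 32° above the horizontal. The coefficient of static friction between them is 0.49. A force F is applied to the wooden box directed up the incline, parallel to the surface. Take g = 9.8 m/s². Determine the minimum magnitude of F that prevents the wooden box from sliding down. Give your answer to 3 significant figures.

10.2 N

The normal force is N = mg cos 32° = 75.629 N. With F at its minimum the wooden box is on the verge of sliding down, so static friction is at its maximum μ_s N = 0.49 × 75.629 = 37.058 N and acts up the slope.
Equilibrium along the incline: F + μ_s N = mg sin 32°, so F = 47.258 − 37.058 = 10.200 N.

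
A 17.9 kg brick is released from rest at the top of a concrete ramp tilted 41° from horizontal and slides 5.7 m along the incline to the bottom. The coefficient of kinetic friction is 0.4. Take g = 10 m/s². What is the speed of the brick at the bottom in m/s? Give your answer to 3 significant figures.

The weight component along the incline is mg sin 41° = 117.435 N and the normal force is N = mg cos 41° = 135.093 N.
Friction up the slope is f = μN = 0.4 × 135.093 = 54.037 N, so the net downslope force is 117.435 − 54.037 = 63.398 N and a = 63.398 / 17.9 = 3.5418 m/s².
Starting from rest over a distance of 5.7 m, v² = 2aL = 2 × 3.5418 × 5.7 = 40.3765, so v = 6.3543 m/s.

6.35 m/s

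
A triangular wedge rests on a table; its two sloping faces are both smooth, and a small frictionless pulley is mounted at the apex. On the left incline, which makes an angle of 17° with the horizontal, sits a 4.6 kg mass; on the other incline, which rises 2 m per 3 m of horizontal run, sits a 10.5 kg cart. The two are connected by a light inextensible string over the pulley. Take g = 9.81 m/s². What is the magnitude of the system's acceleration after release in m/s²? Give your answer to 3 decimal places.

2.910 m/s²

Resolve each weight along its own incline: the 4.6 kg mass has component 4.6 × 9.81 × sin 17° = 13.194 N down its slope, and the 10.5 kg mass has 10.5 × 9.81 × sin 33.69° = 57.137 N down its slope.
The 10.5 kg side's 57.137 N exceeds the other side's 13.194 N, so that mass slides down and the 4.6 kg mass slides up. Taking that direction as positive, Newton's second law for the whole system gives 57.137 − 13.194 = (4.6 + 10.5) a, so a = 43.943 / 15.1 = 2.9101 m/s².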